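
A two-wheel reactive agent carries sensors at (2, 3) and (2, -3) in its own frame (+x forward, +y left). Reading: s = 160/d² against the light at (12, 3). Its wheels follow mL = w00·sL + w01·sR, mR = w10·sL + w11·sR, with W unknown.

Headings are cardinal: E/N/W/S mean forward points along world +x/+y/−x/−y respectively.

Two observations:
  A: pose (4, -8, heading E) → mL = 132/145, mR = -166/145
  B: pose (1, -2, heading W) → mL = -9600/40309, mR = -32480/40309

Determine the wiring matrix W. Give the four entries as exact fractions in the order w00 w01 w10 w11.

1 -1 -1/2 -1/2

obs A: pose=(4,-8,E) → sL=8/5, sR=20/29, mL=132/145, mR=-166/145
obs B: pose=(1,-2,W) → sL=160/233, sR=160/173, mL=-9600/40309, mR=-32480/40309
sensor matrix S = [[8/5, 20/29], [160/233, 160/173]]; det S = 1176192/1168961
solve [mL_A; mL_B] = S·[w00; w01] and [mR_A; mR_B] = S·[w10; w11]:
  w00 = 1, w01 = -1, w10 = -1/2, w11 = -1/2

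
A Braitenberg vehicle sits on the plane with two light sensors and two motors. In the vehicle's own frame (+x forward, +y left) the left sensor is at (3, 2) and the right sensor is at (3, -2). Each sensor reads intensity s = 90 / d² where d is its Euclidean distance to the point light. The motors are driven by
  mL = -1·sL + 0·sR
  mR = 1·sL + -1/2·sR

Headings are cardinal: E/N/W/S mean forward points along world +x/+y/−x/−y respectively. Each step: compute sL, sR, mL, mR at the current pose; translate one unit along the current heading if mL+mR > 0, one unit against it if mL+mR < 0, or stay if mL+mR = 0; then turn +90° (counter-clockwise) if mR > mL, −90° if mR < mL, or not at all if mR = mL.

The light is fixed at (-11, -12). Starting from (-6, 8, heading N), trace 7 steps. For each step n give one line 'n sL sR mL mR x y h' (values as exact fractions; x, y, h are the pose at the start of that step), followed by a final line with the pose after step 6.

n=0: pose=(-6,8,N); sL=45/269, sR=45/289; mL=-45/269, mR=13905/155482; mL+mR=-45/578 → advance -1; mR−mL=39915/155482 → turn +1·90°
n=1: pose=(-6,7,W); sL=90/293, sR=18/89; mL=-90/293, mR=5373/26077; mL+mR=-9/89 → advance -1; mR−mL=13383/26077 → turn +1·90°
n=2: pose=(-5,7,S); sL=9/32, sR=45/136; mL=-9/32, mR=63/544; mL+mR=-45/272 → advance -1; mR−mL=27/68 → turn +1·90°
n=3: pose=(-5,8,E); sL=18/113, sR=2/9; mL=-18/113, mR=49/1017; mL+mR=-1/9 → advance -1; mR−mL=211/1017 → turn +1·90°
n=4: pose=(-6,8,N); sL=45/269, sR=45/289; mL=-45/269, mR=13905/155482; mL+mR=-45/578 → advance -1; mR−mL=39915/155482 → turn +1·90°
n=5: pose=(-6,7,W); sL=90/293, sR=18/89; mL=-90/293, mR=5373/26077; mL+mR=-9/89 → advance -1; mR−mL=13383/26077 → turn +1·90°
n=6: pose=(-5,7,S); sL=9/32, sR=45/136; mL=-9/32, mR=63/544; mL+mR=-45/272 → advance -1; mR−mL=27/68 → turn +1·90°

0 45/269 45/289 -45/269 13905/155482 -6 8 N
1 90/293 18/89 -90/293 5373/26077 -6 7 W
2 9/32 45/136 -9/32 63/544 -5 7 S
3 18/113 2/9 -18/113 49/1017 -5 8 E
4 45/269 45/289 -45/269 13905/155482 -6 8 N
5 90/293 18/89 -90/293 5373/26077 -6 7 W
6 9/32 45/136 -9/32 63/544 -5 7 S
final -5 8 E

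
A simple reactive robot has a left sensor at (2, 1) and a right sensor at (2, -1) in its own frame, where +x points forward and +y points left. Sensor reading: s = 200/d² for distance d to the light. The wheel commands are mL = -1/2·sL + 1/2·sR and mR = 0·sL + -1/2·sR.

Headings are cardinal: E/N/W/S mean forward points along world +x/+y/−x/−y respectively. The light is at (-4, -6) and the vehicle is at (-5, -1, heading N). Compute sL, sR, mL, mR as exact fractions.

left sensor world pos  = (-6, 1); dL² = 53
right sensor world pos = (-4, 1); dR² = 49
sL = 200/53 = 200/53
sR = 200/49 = 200/49
mL = -1/2·sL + 1/2·sR = 400/2597
mR = 0·sL + -1/2·sR = -100/49

200/53 200/49 400/2597 -100/49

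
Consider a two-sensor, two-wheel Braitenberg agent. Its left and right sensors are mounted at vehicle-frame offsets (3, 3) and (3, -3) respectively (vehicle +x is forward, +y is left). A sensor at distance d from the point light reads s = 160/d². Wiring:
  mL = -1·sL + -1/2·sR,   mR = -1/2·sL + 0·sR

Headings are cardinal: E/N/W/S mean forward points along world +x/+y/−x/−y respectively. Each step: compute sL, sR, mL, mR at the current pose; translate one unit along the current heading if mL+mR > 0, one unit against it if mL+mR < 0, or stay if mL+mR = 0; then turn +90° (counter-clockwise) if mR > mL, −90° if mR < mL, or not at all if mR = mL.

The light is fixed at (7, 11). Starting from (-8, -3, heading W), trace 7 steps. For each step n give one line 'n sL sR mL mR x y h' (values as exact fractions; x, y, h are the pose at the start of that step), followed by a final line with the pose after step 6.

0 160/613 32/89 -24048/54557 -80/613 -8 -3 W
1 16/41 80/289 -6264/11849 -8/41 -7 -3 S
2 160/221 160/377 -6000/6409 -80/221 -7 -2 E
3 20/53 40/61 -2280/3233 -10/53 -8 -2 N
4 160/613 32/89 -24048/54557 -80/613 -8 -3 W
5 16/41 80/289 -6264/11849 -8/41 -7 -3 S
6 160/221 160/377 -6000/6409 -80/221 -7 -2 E
final -8 -2 N

n=0: pose=(-8,-3,W); sL=160/613, sR=32/89; mL=-24048/54557, mR=-80/613; mL+mR=-31168/54557 → advance -1; mR−mL=16928/54557 → turn +1·90°
n=1: pose=(-7,-3,S); sL=16/41, sR=80/289; mL=-6264/11849, mR=-8/41; mL+mR=-8576/11849 → advance -1; mR−mL=3952/11849 → turn +1·90°
n=2: pose=(-7,-2,E); sL=160/221, sR=160/377; mL=-6000/6409, mR=-80/221; mL+mR=-640/493 → advance -1; mR−mL=3680/6409 → turn +1·90°
n=3: pose=(-8,-2,N); sL=20/53, sR=40/61; mL=-2280/3233, mR=-10/53; mL+mR=-2890/3233 → advance -1; mR−mL=1670/3233 → turn +1·90°
n=4: pose=(-8,-3,W); sL=160/613, sR=32/89; mL=-24048/54557, mR=-80/613; mL+mR=-31168/54557 → advance -1; mR−mL=16928/54557 → turn +1·90°
n=5: pose=(-7,-3,S); sL=16/41, sR=80/289; mL=-6264/11849, mR=-8/41; mL+mR=-8576/11849 → advance -1; mR−mL=3952/11849 → turn +1·90°
n=6: pose=(-7,-2,E); sL=160/221, sR=160/377; mL=-6000/6409, mR=-80/221; mL+mR=-640/493 → advance -1; mR−mL=3680/6409 → turn +1·90°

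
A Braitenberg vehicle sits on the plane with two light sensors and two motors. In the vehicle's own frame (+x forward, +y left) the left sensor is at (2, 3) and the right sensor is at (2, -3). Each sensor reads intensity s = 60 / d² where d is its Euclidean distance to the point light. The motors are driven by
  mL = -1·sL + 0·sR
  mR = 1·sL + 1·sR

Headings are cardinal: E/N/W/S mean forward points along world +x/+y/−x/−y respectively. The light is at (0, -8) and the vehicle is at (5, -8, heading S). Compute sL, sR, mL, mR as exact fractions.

left sensor world pos  = (8, -10); dL² = 68
right sensor world pos = (2, -10); dR² = 8
sL = 60/68 = 15/17
sR = 60/8 = 15/2
mL = -1·sL + 0·sR = -15/17
mR = 1·sL + 1·sR = 285/34

15/17 15/2 -15/17 285/34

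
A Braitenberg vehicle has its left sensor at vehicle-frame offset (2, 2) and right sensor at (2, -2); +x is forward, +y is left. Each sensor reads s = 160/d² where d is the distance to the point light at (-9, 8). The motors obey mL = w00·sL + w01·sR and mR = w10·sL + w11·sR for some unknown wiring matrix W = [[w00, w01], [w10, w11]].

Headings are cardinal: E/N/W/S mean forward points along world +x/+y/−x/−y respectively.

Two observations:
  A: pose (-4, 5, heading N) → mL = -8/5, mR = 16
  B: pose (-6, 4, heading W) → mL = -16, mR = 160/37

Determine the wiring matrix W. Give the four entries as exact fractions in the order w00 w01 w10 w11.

0 -1/2 1 0

obs A: pose=(-4,5,N) → sL=16, sR=16/5, mL=-8/5, mR=16
obs B: pose=(-6,4,W) → sL=160/37, sR=32, mL=-16, mR=160/37
sensor matrix S = [[16, 16/5], [160/37, 32]]; det S = 18432/37
solve [mL_A; mL_B] = S·[w00; w01] and [mR_A; mR_B] = S·[w10; w11]:
  w00 = 0, w01 = -1/2, w10 = 1, w11 = 0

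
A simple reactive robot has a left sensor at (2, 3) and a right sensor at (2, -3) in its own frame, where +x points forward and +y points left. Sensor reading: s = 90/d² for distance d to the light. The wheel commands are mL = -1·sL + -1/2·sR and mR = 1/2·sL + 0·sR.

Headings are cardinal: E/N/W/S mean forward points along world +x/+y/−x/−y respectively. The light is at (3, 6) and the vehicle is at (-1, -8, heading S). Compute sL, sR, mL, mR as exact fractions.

90/257 18/61 -7803/15677 45/257

left sensor world pos  = (2, -10); dL² = 257
right sensor world pos = (-4, -10); dR² = 305
sL = 90/257 = 90/257
sR = 90/305 = 18/61
mL = -1·sL + -1/2·sR = -7803/15677
mR = 1/2·sL + 0·sR = 45/257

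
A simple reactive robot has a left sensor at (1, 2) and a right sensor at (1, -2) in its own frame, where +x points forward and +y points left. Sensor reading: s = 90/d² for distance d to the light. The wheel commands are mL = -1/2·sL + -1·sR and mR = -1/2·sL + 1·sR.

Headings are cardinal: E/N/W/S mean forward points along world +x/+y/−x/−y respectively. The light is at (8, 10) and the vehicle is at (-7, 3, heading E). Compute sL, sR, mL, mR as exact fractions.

left sensor world pos  = (-6, 5); dL² = 221
right sensor world pos = (-6, 1); dR² = 277
sL = 90/221 = 90/221
sR = 90/277 = 90/277
mL = -1/2·sL + -1·sR = -32355/61217
mR = -1/2·sL + 1·sR = 7425/61217

90/221 90/277 -32355/61217 7425/61217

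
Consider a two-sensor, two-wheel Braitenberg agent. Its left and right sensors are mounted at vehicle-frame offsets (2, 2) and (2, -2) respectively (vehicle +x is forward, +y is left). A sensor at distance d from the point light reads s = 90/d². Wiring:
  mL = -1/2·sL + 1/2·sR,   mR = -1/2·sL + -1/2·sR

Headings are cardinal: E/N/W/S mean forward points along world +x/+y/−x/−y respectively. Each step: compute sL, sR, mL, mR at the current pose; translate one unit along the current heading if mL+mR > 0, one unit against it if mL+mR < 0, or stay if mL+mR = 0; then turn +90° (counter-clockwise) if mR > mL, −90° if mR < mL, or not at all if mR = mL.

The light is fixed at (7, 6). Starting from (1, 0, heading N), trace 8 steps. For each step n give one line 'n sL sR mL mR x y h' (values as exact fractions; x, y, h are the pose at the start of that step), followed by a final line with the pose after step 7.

0 9/8 45/16 27/32 -63/32 1 0 N
1 90/41 90/97 -2520/3977 -6210/3977 1 -1 E
2 45/53 5/9 -70/477 -335/477 0 -1 S
3 18/29 90/97 432/2813 -2178/2813 0 0 W
4 9/8 45/16 27/32 -63/32 1 0 N
5 90/41 90/97 -2520/3977 -6210/3977 1 -1 E
6 45/53 5/9 -70/477 -335/477 0 -1 S
7 18/29 90/97 432/2813 -2178/2813 0 0 W
final 1 0 N

n=0: pose=(1,0,N); sL=9/8, sR=45/16; mL=27/32, mR=-63/32; mL+mR=-9/8 → advance -1; mR−mL=-45/16 → turn -1·90°
n=1: pose=(1,-1,E); sL=90/41, sR=90/97; mL=-2520/3977, mR=-6210/3977; mL+mR=-90/41 → advance -1; mR−mL=-90/97 → turn -1·90°
n=2: pose=(0,-1,S); sL=45/53, sR=5/9; mL=-70/477, mR=-335/477; mL+mR=-45/53 → advance -1; mR−mL=-5/9 → turn -1·90°
n=3: pose=(0,0,W); sL=18/29, sR=90/97; mL=432/2813, mR=-2178/2813; mL+mR=-18/29 → advance -1; mR−mL=-90/97 → turn -1·90°
n=4: pose=(1,0,N); sL=9/8, sR=45/16; mL=27/32, mR=-63/32; mL+mR=-9/8 → advance -1; mR−mL=-45/16 → turn -1·90°
n=5: pose=(1,-1,E); sL=90/41, sR=90/97; mL=-2520/3977, mR=-6210/3977; mL+mR=-90/41 → advance -1; mR−mL=-90/97 → turn -1·90°
n=6: pose=(0,-1,S); sL=45/53, sR=5/9; mL=-70/477, mR=-335/477; mL+mR=-45/53 → advance -1; mR−mL=-5/9 → turn -1·90°
n=7: pose=(0,0,W); sL=18/29, sR=90/97; mL=432/2813, mR=-2178/2813; mL+mR=-18/29 → advance -1; mR−mL=-90/97 → turn -1·90°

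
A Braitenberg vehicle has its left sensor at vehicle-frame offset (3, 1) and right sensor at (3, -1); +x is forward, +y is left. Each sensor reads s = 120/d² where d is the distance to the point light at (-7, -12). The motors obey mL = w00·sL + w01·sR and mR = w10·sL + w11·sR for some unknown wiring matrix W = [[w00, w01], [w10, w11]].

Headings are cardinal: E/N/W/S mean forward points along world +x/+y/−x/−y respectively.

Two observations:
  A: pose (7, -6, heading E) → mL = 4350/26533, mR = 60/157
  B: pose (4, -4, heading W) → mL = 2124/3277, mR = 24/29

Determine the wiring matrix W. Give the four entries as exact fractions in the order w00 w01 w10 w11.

1 -1/2 0 1

obs A: pose=(7,-6,E) → sL=60/169, sR=60/157, mL=4350/26533, mR=60/157
obs B: pose=(4,-4,W) → sL=120/113, sR=24/29, mL=2124/3277, mR=24/29
sensor matrix S = [[60/169, 60/157], [120/113, 24/29]]; det S = -9740160/86948641
solve [mL_A; mL_B] = S·[w00; w01] and [mR_A; mR_B] = S·[w10; w11]:
  w00 = 1, w01 = -1/2, w10 = 0, w11 = 1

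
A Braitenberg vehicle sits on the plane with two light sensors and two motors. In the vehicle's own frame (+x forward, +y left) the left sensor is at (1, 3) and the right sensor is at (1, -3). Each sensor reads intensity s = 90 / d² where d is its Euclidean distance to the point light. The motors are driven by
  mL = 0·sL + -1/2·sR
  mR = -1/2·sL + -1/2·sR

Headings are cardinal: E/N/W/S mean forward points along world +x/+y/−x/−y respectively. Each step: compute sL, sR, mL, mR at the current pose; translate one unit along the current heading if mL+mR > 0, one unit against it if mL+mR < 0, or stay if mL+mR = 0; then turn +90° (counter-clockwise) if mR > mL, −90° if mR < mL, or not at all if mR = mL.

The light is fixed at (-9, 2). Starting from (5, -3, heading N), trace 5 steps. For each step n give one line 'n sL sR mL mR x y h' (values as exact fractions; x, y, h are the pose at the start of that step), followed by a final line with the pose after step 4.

0 90/137 18/61 -9/61 -3978/8357 5 -3 N
1 5/13 5/17 -5/34 -75/221 5 -4 E
2 18/61 90/149 -45/149 -4086/9089 4 -4 S
3 45/104 45/74 -45/148 -4005/7696 4 -3 W
4 90/137 18/61 -9/61 -3978/8357 5 -3 N
final 5 -4 E

n=0: pose=(5,-3,N); sL=90/137, sR=18/61; mL=-9/61, mR=-3978/8357; mL+mR=-5211/8357 → advance -1; mR−mL=-45/137 → turn -1·90°
n=1: pose=(5,-4,E); sL=5/13, sR=5/17; mL=-5/34, mR=-75/221; mL+mR=-215/442 → advance -1; mR−mL=-5/26 → turn -1·90°
n=2: pose=(4,-4,S); sL=18/61, sR=90/149; mL=-45/149, mR=-4086/9089; mL+mR=-6831/9089 → advance -1; mR−mL=-9/61 → turn -1·90°
n=3: pose=(4,-3,W); sL=45/104, sR=45/74; mL=-45/148, mR=-4005/7696; mL+mR=-6345/7696 → advance -1; mR−mL=-45/208 → turn -1·90°
n=4: pose=(5,-3,N); sL=90/137, sR=18/61; mL=-9/61, mR=-3978/8357; mL+mR=-5211/8357 → advance -1; mR−mL=-45/137 → turn -1·90°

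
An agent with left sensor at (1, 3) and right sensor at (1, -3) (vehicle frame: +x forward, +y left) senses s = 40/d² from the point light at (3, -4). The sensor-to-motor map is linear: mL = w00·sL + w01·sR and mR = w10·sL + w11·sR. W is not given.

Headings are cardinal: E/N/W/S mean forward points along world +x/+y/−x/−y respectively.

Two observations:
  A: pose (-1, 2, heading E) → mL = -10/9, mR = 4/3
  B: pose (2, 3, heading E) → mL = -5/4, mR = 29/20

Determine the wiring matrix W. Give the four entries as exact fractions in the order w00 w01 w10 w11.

obs A: pose=(-1,2,E) → sL=4/9, sR=20/9, mL=-10/9, mR=4/3
obs B: pose=(2,3,E) → sL=2/5, sR=5/2, mL=-5/4, mR=29/20
sensor matrix S = [[4/9, 20/9], [2/5, 5/2]]; det S = 2/9
solve [mL_A; mL_B] = S·[w00; w01] and [mR_A; mR_B] = S·[w10; w11]:
  w00 = 0, w01 = -1/2, w10 = 1/2, w11 = 1/2

0 -1/2 1/2 1/2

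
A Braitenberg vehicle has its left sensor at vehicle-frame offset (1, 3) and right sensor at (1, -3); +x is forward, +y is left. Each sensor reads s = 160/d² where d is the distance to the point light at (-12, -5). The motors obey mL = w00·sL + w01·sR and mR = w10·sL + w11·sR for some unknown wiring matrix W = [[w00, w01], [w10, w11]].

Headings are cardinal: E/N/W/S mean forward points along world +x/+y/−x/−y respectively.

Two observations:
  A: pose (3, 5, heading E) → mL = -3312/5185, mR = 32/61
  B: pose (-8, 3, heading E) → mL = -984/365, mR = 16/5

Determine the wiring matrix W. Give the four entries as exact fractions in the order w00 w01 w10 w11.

obs A: pose=(3,5,E) → sL=32/85, sR=32/61, mL=-3312/5185, mR=32/61
obs B: pose=(-8,3,E) → sL=80/73, sR=16/5, mL=-984/365, mR=16/5
sensor matrix S = [[32/85, 32/61], [80/73, 16/5]]; det S = 1191936/1892525
solve [mL_A; mL_B] = S·[w00; w01] and [mR_A; mR_B] = S·[w10; w11]:
  w00 = -1, w01 = -1/2, w10 = 0, w11 = 1

-1 -1/2 0 1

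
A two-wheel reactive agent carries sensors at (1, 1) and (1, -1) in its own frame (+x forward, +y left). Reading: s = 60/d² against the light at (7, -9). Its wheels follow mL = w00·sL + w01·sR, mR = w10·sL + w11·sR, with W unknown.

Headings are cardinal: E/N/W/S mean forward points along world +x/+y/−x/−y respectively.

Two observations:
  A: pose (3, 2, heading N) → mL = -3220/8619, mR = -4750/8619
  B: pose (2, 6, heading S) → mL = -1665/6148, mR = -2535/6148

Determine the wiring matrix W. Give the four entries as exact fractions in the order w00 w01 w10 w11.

-1/2 -1/2 -1 -1/2

obs A: pose=(3,2,N) → sL=60/169, sR=20/51, mL=-3220/8619, mR=-4750/8619
obs B: pose=(2,6,S) → sL=15/53, sR=15/58, mL=-1665/6148, mR=-2535/6148
sensor matrix S = [[60/169, 20/51], [15/53, 15/58]]; det S = -84650/4415801
solve [mL_A; mL_B] = S·[w00; w01] and [mR_A; mR_B] = S·[w10; w11]:
  w00 = -1/2, w01 = -1/2, w10 = -1, w11 = -1/2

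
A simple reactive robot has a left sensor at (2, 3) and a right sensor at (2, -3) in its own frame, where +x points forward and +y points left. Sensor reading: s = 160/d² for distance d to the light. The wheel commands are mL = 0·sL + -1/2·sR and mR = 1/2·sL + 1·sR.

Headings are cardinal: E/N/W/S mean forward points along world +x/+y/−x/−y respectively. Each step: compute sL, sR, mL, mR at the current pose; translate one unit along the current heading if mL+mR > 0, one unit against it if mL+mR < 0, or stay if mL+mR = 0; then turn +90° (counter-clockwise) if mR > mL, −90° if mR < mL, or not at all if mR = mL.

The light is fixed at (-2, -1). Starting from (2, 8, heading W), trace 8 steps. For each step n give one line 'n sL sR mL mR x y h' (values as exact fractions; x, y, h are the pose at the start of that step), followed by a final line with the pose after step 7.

n=0: pose=(2,8,W); sL=4, sR=40/37; mL=-20/37, mR=114/37; mL+mR=94/37 → advance +1; mR−mL=134/37 → turn +1·90°
n=1: pose=(1,8,S); sL=32/17, sR=160/49; mL=-80/49, mR=3504/833; mL+mR=2144/833 → advance +1; mR−mL=4864/833 → turn +1·90°
n=2: pose=(1,7,E); sL=80/73, sR=16/5; mL=-8/5, mR=1368/365; mL+mR=784/365 → advance +1; mR−mL=1952/365 → turn +1·90°
n=3: pose=(2,7,N); sL=160/101, sR=160/149; mL=-80/149, mR=28080/15049; mL+mR=20000/15049 → advance +1; mR−mL=36160/15049 → turn +1·90°
n=4: pose=(2,8,W); sL=4, sR=40/37; mL=-20/37, mR=114/37; mL+mR=94/37 → advance +1; mR−mL=134/37 → turn +1·90°
n=5: pose=(1,8,S); sL=32/17, sR=160/49; mL=-80/49, mR=3504/833; mL+mR=2144/833 → advance +1; mR−mL=4864/833 → turn +1·90°
n=6: pose=(1,7,E); sL=80/73, sR=16/5; mL=-8/5, mR=1368/365; mL+mR=784/365 → advance +1; mR−mL=1952/365 → turn +1·90°
n=7: pose=(2,7,N); sL=160/101, sR=160/149; mL=-80/149, mR=28080/15049; mL+mR=20000/15049 → advance +1; mR−mL=36160/15049 → turn +1·90°

0 4 40/37 -20/37 114/37 2 8 W
1 32/17 160/49 -80/49 3504/833 1 8 S
2 80/73 16/5 -8/5 1368/365 1 7 E
3 160/101 160/149 -80/149 28080/15049 2 7 N
4 4 40/37 -20/37 114/37 2 8 W
5 32/17 160/49 -80/49 3504/833 1 8 S
6 80/73 16/5 -8/5 1368/365 1 7 E
7 160/101 160/149 -80/149 28080/15049 2 7 N
final 2 8 W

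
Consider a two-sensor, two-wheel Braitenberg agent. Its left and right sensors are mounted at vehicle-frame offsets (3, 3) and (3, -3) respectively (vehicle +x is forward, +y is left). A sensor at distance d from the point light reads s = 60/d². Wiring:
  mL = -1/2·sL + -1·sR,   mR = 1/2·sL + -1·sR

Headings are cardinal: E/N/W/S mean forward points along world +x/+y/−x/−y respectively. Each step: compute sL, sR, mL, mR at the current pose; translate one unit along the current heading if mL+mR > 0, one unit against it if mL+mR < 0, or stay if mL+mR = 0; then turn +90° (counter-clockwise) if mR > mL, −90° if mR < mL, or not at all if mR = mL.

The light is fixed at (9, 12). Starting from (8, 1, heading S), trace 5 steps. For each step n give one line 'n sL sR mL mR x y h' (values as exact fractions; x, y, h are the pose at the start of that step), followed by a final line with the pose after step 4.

0 3/10 15/53 -459/1060 -141/1060 8 1 S
1 60/53 60/173 -8370/9169 2010/9169 8 2 E
2 30/37 6/5 -297/185 -147/185 7 2 N
3 60/221 60/89 -15930/19669 -10590/19669 7 1 W
4 3/10 15/53 -459/1060 -141/1060 8 1 S
final 8 2 E

n=0: pose=(8,1,S); sL=3/10, sR=15/53; mL=-459/1060, mR=-141/1060; mL+mR=-30/53 → advance -1; mR−mL=3/10 → turn +1·90°
n=1: pose=(8,2,E); sL=60/53, sR=60/173; mL=-8370/9169, mR=2010/9169; mL+mR=-120/173 → advance -1; mR−mL=60/53 → turn +1·90°
n=2: pose=(7,2,N); sL=30/37, sR=6/5; mL=-297/185, mR=-147/185; mL+mR=-12/5 → advance -1; mR−mL=30/37 → turn +1·90°
n=3: pose=(7,1,W); sL=60/221, sR=60/89; mL=-15930/19669, mR=-10590/19669; mL+mR=-120/89 → advance -1; mR−mL=60/221 → turn +1·90°
n=4: pose=(8,1,S); sL=3/10, sR=15/53; mL=-459/1060, mR=-141/1060; mL+mR=-30/53 → advance -1; mR−mL=3/10 → turn +1·90°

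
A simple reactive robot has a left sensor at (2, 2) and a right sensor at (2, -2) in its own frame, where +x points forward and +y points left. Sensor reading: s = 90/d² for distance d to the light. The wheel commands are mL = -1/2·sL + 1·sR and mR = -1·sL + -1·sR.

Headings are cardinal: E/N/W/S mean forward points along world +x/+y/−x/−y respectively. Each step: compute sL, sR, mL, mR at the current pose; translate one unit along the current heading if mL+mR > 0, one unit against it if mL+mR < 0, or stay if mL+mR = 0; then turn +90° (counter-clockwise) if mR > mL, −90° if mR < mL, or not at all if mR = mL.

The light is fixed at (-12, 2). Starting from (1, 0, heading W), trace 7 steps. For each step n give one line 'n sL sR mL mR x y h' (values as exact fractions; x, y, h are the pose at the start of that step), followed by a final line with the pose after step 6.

n=0: pose=(1,0,W); sL=90/137, sR=90/121; mL=6885/16577, mR=-23220/16577; mL+mR=-135/137 → advance -1; mR−mL=-30105/16577 → turn -1·90°
n=1: pose=(2,0,N); sL=5/8, sR=45/128; mL=5/128, mR=-125/128; mL+mR=-15/16 → advance -1; mR−mL=-65/64 → turn -1·90°
n=2: pose=(2,-1,E); sL=90/257, sR=90/281; mL=10485/72217, mR=-48420/72217; mL+mR=-135/257 → advance -1; mR−mL=-58905/72217 → turn -1·90°
n=3: pose=(1,-1,S); sL=9/25, sR=45/73; mL=1593/3650, mR=-1782/1825; mL+mR=-27/50 → advance -1; mR−mL=-5157/3650 → turn -1·90°
n=4: pose=(1,0,W); sL=90/137, sR=90/121; mL=6885/16577, mR=-23220/16577; mL+mR=-135/137 → advance -1; mR−mL=-30105/16577 → turn -1·90°
n=5: pose=(2,0,N); sL=5/8, sR=45/128; mL=5/128, mR=-125/128; mL+mR=-15/16 → advance -1; mR−mL=-65/64 → turn -1·90°
n=6: pose=(2,-1,E); sL=90/257, sR=90/281; mL=10485/72217, mR=-48420/72217; mL+mR=-135/257 → advance -1; mR−mL=-58905/72217 → turn -1·90°

0 90/137 90/121 6885/16577 -23220/16577 1 0 W
1 5/8 45/128 5/128 -125/128 2 0 N
2 90/257 90/281 10485/72217 -48420/72217 2 -1 E
3 9/25 45/73 1593/3650 -1782/1825 1 -1 S
4 90/137 90/121 6885/16577 -23220/16577 1 0 W
5 5/8 45/128 5/128 -125/128 2 0 N
6 90/257 90/281 10485/72217 -48420/72217 2 -1 E
final 1 -1 S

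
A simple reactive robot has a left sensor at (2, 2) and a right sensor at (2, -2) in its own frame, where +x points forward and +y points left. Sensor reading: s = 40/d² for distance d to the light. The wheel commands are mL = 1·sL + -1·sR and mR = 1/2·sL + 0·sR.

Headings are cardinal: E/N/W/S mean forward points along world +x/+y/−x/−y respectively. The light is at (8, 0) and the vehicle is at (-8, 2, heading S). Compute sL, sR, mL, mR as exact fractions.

left sensor world pos  = (-6, 0); dL² = 196
right sensor world pos = (-10, 0); dR² = 324
sL = 40/196 = 10/49
sR = 40/324 = 10/81
mL = 1·sL + -1·sR = 320/3969
mR = 1/2·sL + 0·sR = 5/49

10/49 10/81 320/3969 5/49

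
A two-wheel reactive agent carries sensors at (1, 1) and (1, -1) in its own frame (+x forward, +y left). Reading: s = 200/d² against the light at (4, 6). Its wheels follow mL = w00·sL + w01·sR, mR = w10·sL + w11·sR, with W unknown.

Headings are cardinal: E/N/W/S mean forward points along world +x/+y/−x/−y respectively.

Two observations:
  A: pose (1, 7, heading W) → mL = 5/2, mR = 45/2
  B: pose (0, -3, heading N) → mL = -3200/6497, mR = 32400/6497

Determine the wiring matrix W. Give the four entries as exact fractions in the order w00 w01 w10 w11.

obs A: pose=(1,7,W) → sL=25/2, sR=10, mL=5/2, mR=45/2
obs B: pose=(0,-3,N) → sL=200/89, sR=200/73, mL=-3200/6497, mR=32400/6497
sensor matrix S = [[25/2, 10], [200/89, 200/73]]; det S = 76500/6497
solve [mL_A; mL_B] = S·[w00; w01] and [mR_A; mR_B] = S·[w10; w11]:
  w00 = 1, w01 = -1, w10 = 1, w11 = 1

1 -1 1 1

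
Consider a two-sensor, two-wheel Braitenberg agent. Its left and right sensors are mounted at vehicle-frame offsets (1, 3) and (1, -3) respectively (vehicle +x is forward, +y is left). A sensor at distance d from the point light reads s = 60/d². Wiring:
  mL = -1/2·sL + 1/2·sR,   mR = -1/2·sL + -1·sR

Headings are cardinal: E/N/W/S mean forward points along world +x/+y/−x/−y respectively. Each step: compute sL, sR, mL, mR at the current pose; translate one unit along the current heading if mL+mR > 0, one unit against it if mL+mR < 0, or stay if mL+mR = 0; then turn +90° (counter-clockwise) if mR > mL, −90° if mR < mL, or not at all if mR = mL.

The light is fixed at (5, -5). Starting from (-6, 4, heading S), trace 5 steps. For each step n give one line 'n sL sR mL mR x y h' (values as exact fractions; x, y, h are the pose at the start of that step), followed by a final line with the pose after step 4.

0 15/32 3/13 -99/832 -387/832 -6 4 S
1 60/193 60/313 -3600/60409 -20970/60409 -6 5 W
2 6/29 6/17 36/493 -225/493 -5 5 N
3 4/15 20/39 8/65 -42/65 -5 4 E
4 15/32 3/13 -99/832 -387/832 -6 4 S
final -6 5 W

n=0: pose=(-6,4,S); sL=15/32, sR=3/13; mL=-99/832, mR=-387/832; mL+mR=-243/416 → advance -1; mR−mL=-9/26 → turn -1·90°
n=1: pose=(-6,5,W); sL=60/193, sR=60/313; mL=-3600/60409, mR=-20970/60409; mL+mR=-24570/60409 → advance -1; mR−mL=-90/313 → turn -1·90°
n=2: pose=(-5,5,N); sL=6/29, sR=6/17; mL=36/493, mR=-225/493; mL+mR=-189/493 → advance -1; mR−mL=-9/17 → turn -1·90°
n=3: pose=(-5,4,E); sL=4/15, sR=20/39; mL=8/65, mR=-42/65; mL+mR=-34/65 → advance -1; mR−mL=-10/13 → turn -1·90°
n=4: pose=(-6,4,S); sL=15/32, sR=3/13; mL=-99/832, mR=-387/832; mL+mR=-243/416 → advance -1; mR−mL=-9/26 → turn -1·90°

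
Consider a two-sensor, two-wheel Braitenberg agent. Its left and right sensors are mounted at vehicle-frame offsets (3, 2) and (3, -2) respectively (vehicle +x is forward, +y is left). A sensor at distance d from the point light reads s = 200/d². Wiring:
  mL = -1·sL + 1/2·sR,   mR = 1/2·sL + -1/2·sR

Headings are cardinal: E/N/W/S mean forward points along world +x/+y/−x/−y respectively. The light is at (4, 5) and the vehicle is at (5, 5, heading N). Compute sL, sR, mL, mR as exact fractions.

left sensor world pos  = (3, 8); dL² = 10
right sensor world pos = (7, 8); dR² = 18
sL = 200/10 = 20
sR = 200/18 = 100/9
mL = -1·sL + 1/2·sR = -130/9
mR = 1/2·sL + -1/2·sR = 40/9

20 100/9 -130/9 40/9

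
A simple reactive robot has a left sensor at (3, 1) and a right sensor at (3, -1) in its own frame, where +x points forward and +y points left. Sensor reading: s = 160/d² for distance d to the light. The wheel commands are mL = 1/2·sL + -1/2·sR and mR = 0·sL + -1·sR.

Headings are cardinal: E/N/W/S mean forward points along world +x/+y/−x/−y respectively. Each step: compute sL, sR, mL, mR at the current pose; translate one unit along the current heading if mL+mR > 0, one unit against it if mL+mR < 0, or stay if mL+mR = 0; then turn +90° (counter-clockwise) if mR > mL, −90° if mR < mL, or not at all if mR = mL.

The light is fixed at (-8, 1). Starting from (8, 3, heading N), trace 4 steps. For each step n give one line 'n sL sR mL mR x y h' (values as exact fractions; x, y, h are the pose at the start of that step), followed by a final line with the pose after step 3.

n=0: pose=(8,3,N); sL=16/25, sR=80/157; mL=256/3925, mR=-80/157; mL+mR=-1744/3925 → advance -1; mR−mL=-2256/3925 → turn -1·90°
n=1: pose=(8,2,E); sL=32/73, sR=160/361; mL=-64/26353, mR=-160/361; mL+mR=-11744/26353 → advance -1; mR−mL=-11616/26353 → turn -1·90°
n=2: pose=(7,2,S); sL=8/13, sR=4/5; mL=-6/65, mR=-4/5; mL+mR=-58/65 → advance -1; mR−mL=-46/65 → turn -1·90°
n=3: pose=(7,3,W); sL=32/29, sR=160/153; mL=128/4437, mR=-160/153; mL+mR=-1504/1479 → advance -1; mR−mL=-4768/4437 → turn -1·90°

0 16/25 80/157 256/3925 -80/157 8 3 N
1 32/73 160/361 -64/26353 -160/361 8 2 E
2 8/13 4/5 -6/65 -4/5 7 2 S
3 32/29 160/153 128/4437 -160/153 7 3 W
final 8 3 N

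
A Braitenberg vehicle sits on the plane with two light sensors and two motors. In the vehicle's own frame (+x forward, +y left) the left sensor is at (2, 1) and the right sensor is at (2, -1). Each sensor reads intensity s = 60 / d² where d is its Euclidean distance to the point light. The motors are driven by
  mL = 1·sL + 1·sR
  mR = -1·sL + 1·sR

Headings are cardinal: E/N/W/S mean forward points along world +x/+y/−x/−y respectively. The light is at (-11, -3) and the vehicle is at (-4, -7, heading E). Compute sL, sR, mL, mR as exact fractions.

2/3 30/53 196/159 -16/159

left sensor world pos  = (-2, -6); dL² = 90
right sensor world pos = (-2, -8); dR² = 106
sL = 60/90 = 2/3
sR = 60/106 = 30/53
mL = 1·sL + 1·sR = 196/159
mR = -1·sL + 1·sR = -16/159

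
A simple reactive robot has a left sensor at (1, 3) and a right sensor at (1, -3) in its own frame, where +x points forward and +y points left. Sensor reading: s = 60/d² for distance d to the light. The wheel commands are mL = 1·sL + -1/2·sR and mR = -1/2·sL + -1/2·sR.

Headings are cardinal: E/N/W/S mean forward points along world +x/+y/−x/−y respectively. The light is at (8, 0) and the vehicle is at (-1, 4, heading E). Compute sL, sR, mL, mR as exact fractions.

left sensor world pos  = (0, 7); dL² = 113
right sensor world pos = (0, 1); dR² = 65
sL = 60/113 = 60/113
sR = 60/65 = 12/13
mL = 1·sL + -1/2·sR = 102/1469
mR = -1/2·sL + -1/2·sR = -1068/1469

60/113 12/13 102/1469 -1068/1469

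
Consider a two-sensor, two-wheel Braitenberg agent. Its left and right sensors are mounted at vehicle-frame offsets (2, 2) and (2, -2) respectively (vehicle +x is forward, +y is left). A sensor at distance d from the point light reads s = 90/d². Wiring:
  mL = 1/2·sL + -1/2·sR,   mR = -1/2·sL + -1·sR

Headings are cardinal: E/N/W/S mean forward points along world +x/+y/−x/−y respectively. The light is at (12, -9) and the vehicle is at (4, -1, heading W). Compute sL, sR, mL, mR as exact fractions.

left sensor world pos  = (2, -3); dL² = 136
right sensor world pos = (2, 1); dR² = 200
sL = 90/136 = 45/68
sR = 90/200 = 9/20
mL = 1/2·sL + -1/2·sR = 9/85
mR = -1/2·sL + -1·sR = -531/680

45/68 9/20 9/85 -531/680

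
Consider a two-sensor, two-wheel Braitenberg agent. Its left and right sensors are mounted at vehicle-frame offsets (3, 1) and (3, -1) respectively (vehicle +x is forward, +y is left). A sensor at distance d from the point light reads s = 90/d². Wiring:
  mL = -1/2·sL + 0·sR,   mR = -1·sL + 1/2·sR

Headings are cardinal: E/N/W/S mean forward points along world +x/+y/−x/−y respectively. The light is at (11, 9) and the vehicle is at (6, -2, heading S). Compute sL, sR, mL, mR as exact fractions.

45/106 45/116 -45/212 -2835/12296

left sensor world pos  = (7, -5); dL² = 212
right sensor world pos = (5, -5); dR² = 232
sL = 90/212 = 45/106
sR = 90/232 = 45/116
mL = -1/2·sL + 0·sR = -45/212
mR = -1·sL + 1/2·sR = -2835/12296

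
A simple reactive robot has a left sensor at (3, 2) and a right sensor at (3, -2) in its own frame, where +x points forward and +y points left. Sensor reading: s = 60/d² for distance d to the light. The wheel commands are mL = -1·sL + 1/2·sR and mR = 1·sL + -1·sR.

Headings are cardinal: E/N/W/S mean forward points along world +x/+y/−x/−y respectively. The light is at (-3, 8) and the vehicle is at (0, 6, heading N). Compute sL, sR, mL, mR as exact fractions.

30 30/13 -375/13 360/13

left sensor world pos  = (-2, 9); dL² = 2
right sensor world pos = (2, 9); dR² = 26
sL = 60/2 = 30
sR = 60/26 = 30/13
mL = -1·sL + 1/2·sR = -375/13
mR = 1·sL + -1·sR = 360/13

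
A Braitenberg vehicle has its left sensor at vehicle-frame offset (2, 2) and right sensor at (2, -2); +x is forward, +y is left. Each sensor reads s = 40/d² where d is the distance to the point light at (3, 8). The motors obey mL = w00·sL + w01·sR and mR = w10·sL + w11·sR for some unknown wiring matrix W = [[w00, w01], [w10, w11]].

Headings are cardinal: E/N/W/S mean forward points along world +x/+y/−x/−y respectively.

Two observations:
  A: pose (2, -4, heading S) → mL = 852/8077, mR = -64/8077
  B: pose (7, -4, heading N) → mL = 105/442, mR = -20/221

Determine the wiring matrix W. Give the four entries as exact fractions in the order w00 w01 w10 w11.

1 -1/2 -1 1

obs A: pose=(2,-4,S) → sL=40/197, sR=8/41, mL=852/8077, mR=-64/8077
obs B: pose=(7,-4,N) → sL=5/13, sR=5/17, mL=105/442, mR=-20/221
sensor matrix S = [[40/197, 8/41], [5/13, 5/17]]; det S = -27360/1785017
solve [mL_A; mL_B] = S·[w00; w01] and [mR_A; mR_B] = S·[w10; w11]:
  w00 = 1, w01 = -1/2, w10 = -1, w11 = 1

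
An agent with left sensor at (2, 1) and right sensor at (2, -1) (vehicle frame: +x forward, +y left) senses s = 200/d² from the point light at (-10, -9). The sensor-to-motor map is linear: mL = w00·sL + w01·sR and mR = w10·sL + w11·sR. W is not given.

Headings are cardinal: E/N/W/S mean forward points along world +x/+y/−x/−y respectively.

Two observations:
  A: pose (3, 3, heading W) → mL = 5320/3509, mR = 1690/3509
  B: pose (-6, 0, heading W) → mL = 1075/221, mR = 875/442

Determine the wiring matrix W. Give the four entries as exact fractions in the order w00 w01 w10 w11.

obs A: pose=(3,3,W) → sL=100/121, sR=20/29, mL=5320/3509, mR=1690/3509
obs B: pose=(-6,0,W) → sL=50/17, sR=25/13, mL=1075/221, mR=875/442
sensor matrix S = [[100/121, 20/29], [50/17, 25/13]]; det S = -340500/775489
solve [mL_A; mL_B] = S·[w00; w01] and [mR_A; mR_B] = S·[w10; w11]:
  w00 = 1, w01 = 1, w10 = 1, w11 = -1/2

1 1 1 -1/2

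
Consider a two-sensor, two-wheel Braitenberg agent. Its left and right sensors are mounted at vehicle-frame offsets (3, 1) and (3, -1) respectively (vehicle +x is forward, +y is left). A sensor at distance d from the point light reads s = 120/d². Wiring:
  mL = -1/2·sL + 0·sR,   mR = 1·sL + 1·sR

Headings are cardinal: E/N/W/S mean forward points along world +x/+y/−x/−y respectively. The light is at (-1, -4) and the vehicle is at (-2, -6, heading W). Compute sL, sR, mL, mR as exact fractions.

left sensor world pos  = (-5, -7); dL² = 25
right sensor world pos = (-5, -5); dR² = 17
sL = 120/25 = 24/5
sR = 120/17 = 120/17
mL = -1/2·sL + 0·sR = -12/5
mR = 1·sL + 1·sR = 1008/85

24/5 120/17 -12/5 1008/85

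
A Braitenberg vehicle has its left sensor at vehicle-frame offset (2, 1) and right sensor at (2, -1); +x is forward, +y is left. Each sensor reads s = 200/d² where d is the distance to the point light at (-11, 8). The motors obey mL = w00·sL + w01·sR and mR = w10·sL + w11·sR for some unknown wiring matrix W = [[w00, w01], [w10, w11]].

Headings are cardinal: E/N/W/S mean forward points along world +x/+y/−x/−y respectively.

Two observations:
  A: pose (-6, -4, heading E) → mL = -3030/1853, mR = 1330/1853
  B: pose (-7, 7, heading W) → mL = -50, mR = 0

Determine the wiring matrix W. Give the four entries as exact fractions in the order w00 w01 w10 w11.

-1 -1/2 1 -1/2

obs A: pose=(-6,-4,E) → sL=20/17, sR=100/109, mL=-3030/1853, mR=1330/1853
obs B: pose=(-7,7,W) → sL=25, sR=50, mL=-50, mR=0
sensor matrix S = [[20/17, 100/109], [25, 50]]; det S = 66500/1853
solve [mL_A; mL_B] = S·[w00; w01] and [mR_A; mR_B] = S·[w10; w11]:
  w00 = -1, w01 = -1/2, w10 = 1, w11 = -1/2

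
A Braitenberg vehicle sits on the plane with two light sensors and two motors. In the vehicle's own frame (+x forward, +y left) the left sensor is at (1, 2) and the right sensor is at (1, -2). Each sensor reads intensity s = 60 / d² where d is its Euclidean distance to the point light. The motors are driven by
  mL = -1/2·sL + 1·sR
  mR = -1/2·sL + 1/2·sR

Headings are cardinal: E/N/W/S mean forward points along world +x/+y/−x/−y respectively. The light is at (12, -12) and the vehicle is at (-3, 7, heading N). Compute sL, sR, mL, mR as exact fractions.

left sensor world pos  = (-5, 8); dL² = 689
right sensor world pos = (-1, 8); dR² = 569
sL = 60/689 = 60/689
sR = 60/569 = 60/569
mL = -1/2·sL + 1·sR = 24270/392041
mR = -1/2·sL + 1/2·sR = 3600/392041

60/689 60/569 24270/392041 3600/392041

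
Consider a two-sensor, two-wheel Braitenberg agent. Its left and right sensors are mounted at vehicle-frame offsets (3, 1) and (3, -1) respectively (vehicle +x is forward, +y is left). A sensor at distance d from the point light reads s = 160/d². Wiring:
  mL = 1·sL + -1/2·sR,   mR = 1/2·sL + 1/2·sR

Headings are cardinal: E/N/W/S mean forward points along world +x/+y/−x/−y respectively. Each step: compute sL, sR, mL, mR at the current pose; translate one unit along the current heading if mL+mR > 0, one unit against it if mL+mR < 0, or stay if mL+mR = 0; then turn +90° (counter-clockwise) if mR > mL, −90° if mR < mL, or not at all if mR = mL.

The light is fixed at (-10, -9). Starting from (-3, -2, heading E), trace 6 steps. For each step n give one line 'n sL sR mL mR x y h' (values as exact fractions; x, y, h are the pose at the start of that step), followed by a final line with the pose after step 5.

n=0: pose=(-3,-2,E); sL=40/41, sR=20/17; mL=270/697, mR=750/697; mL+mR=60/41 → advance +1; mR−mL=480/697 → turn +1·90°
n=1: pose=(-2,-2,N); sL=160/149, sR=160/181; mL=17040/26969, mR=26400/26969; mL+mR=240/149 → advance +1; mR−mL=9360/26969 → turn +1·90°
n=2: pose=(-2,-1,W); sL=80/37, sR=80/53; mL=2760/1961, mR=3600/1961; mL+mR=120/37 → advance +1; mR−mL=840/1961 → turn +1·90°
n=3: pose=(-3,-1,S); sL=160/89, sR=160/61; mL=2640/5429, mR=12000/5429; mL+mR=240/89 → advance +1; mR−mL=9360/5429 → turn +1·90°
n=4: pose=(-3,-2,E); sL=40/41, sR=20/17; mL=270/697, mR=750/697; mL+mR=60/41 → advance +1; mR−mL=480/697 → turn +1·90°
n=5: pose=(-2,-2,N); sL=160/149, sR=160/181; mL=17040/26969, mR=26400/26969; mL+mR=240/149 → advance +1; mR−mL=9360/26969 → turn +1·90°

0 40/41 20/17 270/697 750/697 -3 -2 E
1 160/149 160/181 17040/26969 26400/26969 -2 -2 N
2 80/37 80/53 2760/1961 3600/1961 -2 -1 W
3 160/89 160/61 2640/5429 12000/5429 -3 -1 S
4 40/41 20/17 270/697 750/697 -3 -2 E
5 160/149 160/181 17040/26969 26400/26969 -2 -2 N
final -2 -1 W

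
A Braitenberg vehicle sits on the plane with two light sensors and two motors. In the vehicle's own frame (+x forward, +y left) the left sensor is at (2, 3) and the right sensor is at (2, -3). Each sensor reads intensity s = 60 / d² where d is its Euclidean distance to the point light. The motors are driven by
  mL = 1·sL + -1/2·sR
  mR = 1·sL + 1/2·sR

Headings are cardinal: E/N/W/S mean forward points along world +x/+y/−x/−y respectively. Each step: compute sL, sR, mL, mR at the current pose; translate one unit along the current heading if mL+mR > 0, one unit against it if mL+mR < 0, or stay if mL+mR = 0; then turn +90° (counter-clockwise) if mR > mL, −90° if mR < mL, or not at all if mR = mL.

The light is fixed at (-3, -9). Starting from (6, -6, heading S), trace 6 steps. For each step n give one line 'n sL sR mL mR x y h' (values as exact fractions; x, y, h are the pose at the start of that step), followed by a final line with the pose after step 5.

n=0: pose=(6,-6,S); sL=12/29, sR=60/37; mL=-426/1073, mR=1314/1073; mL+mR=24/29 → advance +1; mR−mL=60/37 → turn +1·90°
n=1: pose=(6,-7,E); sL=30/73, sR=30/61; mL=735/4453, mR=2925/4453; mL+mR=60/73 → advance +1; mR−mL=30/61 → turn +1·90°
n=2: pose=(7,-7,N); sL=12/13, sR=12/37; mL=366/481, mR=522/481; mL+mR=24/13 → advance +1; mR−mL=12/37 → turn +1·90°
n=3: pose=(7,-6,W); sL=15/16, sR=3/5; mL=51/80, mR=99/80; mL+mR=15/8 → advance +1; mR−mL=3/5 → turn +1·90°
n=4: pose=(6,-6,S); sL=12/29, sR=60/37; mL=-426/1073, mR=1314/1073; mL+mR=24/29 → advance +1; mR−mL=60/37 → turn +1·90°
n=5: pose=(6,-7,E); sL=30/73, sR=30/61; mL=735/4453, mR=2925/4453; mL+mR=60/73 → advance +1; mR−mL=30/61 → turn +1·90°

0 12/29 60/37 -426/1073 1314/1073 6 -6 S
1 30/73 30/61 735/4453 2925/4453 6 -7 E
2 12/13 12/37 366/481 522/481 7 -7 N
3 15/16 3/5 51/80 99/80 7 -6 W
4 12/29 60/37 -426/1073 1314/1073 6 -6 S
5 30/73 30/61 735/4453 2925/4453 6 -7 E
final 7 -7 N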